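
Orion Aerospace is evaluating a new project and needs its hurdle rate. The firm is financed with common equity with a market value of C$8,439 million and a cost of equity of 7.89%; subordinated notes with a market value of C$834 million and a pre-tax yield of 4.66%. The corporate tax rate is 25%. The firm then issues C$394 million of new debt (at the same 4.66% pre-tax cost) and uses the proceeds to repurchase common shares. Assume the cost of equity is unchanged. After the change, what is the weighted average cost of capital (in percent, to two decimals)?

7.31%

After the change:
Total capital V = 8045 + 1228 = 9273.
Equity: weight = 8045/9273 = 0.8676; cost = 7.89%.
Subordinated notes: weight = 1228/9273 = 0.1324; after-tax cost = 4.66% × (1 − 25%) = 3.4950%.
WACC = 0.8676 × 7.8900% + 0.1324 × 3.4950% = 7.3080%.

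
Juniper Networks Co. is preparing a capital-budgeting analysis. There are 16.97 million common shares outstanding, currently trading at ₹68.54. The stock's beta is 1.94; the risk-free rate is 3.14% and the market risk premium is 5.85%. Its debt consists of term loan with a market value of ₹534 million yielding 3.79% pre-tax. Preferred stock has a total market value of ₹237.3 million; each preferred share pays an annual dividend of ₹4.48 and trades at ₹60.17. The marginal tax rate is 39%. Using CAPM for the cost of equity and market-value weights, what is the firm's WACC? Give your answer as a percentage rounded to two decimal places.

Cost of equity via CAPM: Re = 3.14% + 1.94 × 5.85% = 14.4890%.
Cost of preferred: Rp = 4.48 / 60.17 = 7.4456%.
Market value of equity E = 68.54 × 16.97m = 1163.1238m.
Total capital V = 1163.1238 + 237.3 + 534 = 1934.4238.
Equity: weight = 1163.1238/1934.4238 = 0.6013; cost = 14.489%.
Preferred: weight = 237.3/1934.4238 = 0.1227; cost = 7.4456%.
Term loan: weight = 534/1934.4238 = 0.2761; after-tax cost = 3.79% × (1 − 39%) = 2.3119%.
WACC = 0.6013 × 14.4890% + 0.1227 × 7.4456% + 0.2761 × 2.3119% = 10.2635%.

10.26%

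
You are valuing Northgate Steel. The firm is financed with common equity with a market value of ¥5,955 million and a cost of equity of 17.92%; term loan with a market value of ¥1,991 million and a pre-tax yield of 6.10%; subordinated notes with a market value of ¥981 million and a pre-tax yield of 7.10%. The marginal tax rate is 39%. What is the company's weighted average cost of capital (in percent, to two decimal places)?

13.26%

Total capital V = 5955 + 1991 + 981 = 8927.
Equity: weight = 5955/8927 = 0.6671; cost = 17.92%.
Term loan: weight = 1991/8927 = 0.2230; after-tax cost = 6.1% × (1 − 39%) = 3.7210%.
Subordinated notes: weight = 981/8927 = 0.1099; after-tax cost = 7.1% × (1 − 39%) = 4.3310%.
WACC = 0.6671 × 17.9200% + 0.2230 × 3.7210% + 0.1099 × 4.3310% = 13.2599%.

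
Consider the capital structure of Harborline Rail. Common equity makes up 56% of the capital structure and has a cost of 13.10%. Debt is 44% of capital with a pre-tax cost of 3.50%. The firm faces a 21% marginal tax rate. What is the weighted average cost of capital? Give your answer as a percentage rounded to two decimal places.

After-tax cost of debt = 3.5% × (1 − 21%) = 2.7650%.
WACC = 0.560 × 13.1000% + 0.440 × 2.7650% = 8.5526%.

8.55%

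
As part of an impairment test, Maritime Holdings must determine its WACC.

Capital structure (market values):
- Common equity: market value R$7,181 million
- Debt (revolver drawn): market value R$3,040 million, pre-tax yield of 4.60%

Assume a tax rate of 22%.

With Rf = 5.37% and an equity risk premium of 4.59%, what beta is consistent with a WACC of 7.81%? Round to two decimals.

Total capital V = 7181 + 3040 = 10221.
Equity weight = 7181/10221 = 0.7026.
Revolver drawn weight = 3040/10221 = 0.2974.
Debt contribution = 0.2974 × 4.6% × (1 − 22%) = 1.0672%.
Required equity contribution = 7.81% − 1.0672% = 6.7428%  ⇒  Re = 9.5973%.
CAPM: 9.5973% = 5.37% + β × 4.59%  ⇒  β = 0.9210.

0.92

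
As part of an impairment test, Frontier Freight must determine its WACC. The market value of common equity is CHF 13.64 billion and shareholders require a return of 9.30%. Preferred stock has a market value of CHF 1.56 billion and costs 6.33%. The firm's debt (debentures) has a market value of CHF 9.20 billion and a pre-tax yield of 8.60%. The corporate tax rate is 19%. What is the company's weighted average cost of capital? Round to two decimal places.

Total capital V = 13.64 + 1.56 + 9.2 = 24.4.
Equity: weight = 13.64/24.4 = 0.5590; cost = 9.3%.
Preferred: weight = 1.56/24.4 = 0.0639; cost = 6.33%.
Debentures: weight = 9.2/24.4 = 0.3770; after-tax cost = 8.6% × (1 − 19%) = 6.9660%.
WACC = 0.5590 × 9.3000% + 0.0639 × 6.3300% + 0.3770 × 6.9660% = 8.2301%.

8.23%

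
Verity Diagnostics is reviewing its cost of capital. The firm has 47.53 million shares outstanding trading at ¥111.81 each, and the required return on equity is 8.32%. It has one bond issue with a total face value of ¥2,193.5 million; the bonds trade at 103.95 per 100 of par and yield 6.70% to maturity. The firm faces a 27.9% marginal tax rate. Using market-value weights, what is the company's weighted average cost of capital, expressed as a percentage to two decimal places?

Market value of equity E = 111.81 × 47.53m = 5314.3293m. Market value of debt D = 2193.5m × 103.95/100 = 2280.14325m.
Total capital V = 5314.3293 + 2280.14325 = 7594.47255.
Equity: weight = 5314.3293/7594.47255 = 0.6998; cost = 8.32%.
Bonds outstanding: weight = 2280.14325/7594.47255 = 0.3002; after-tax cost = 6.7% × (1 − 27.9%) = 4.8307%.
WACC = 0.6998 × 8.3200% + 0.3002 × 4.8307% = 7.2724%.

7.27%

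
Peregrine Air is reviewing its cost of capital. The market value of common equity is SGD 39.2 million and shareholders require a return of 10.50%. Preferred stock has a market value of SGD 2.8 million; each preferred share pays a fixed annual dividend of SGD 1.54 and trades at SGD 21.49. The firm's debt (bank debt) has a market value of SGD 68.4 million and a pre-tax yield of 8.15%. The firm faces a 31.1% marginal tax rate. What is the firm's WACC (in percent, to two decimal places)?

Cost of preferred: Rp = 1.54 / 21.49 = 7.1661%.
Total capital V = 39.2 + 2.8 + 68.4 = 110.4.
Equity: weight = 39.2/110.4 = 0.3551; cost = 10.5%.
Preferred: weight = 2.8/110.4 = 0.0254; cost = 7.1661%.
Bank debt: weight = 68.4/110.4 = 0.6196; after-tax cost = 8.15% × (1 − 31.1%) = 5.6154%.
WACC = 0.3551 × 10.5000% + 0.0254 × 7.1661% + 0.6196 × 5.6154% = 7.3891%.

7.39%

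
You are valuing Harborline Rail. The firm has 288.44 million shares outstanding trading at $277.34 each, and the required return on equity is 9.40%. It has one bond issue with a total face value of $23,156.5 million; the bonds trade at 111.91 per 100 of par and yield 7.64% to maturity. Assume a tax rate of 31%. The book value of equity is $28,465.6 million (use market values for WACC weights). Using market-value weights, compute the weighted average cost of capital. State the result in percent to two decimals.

Market value of equity E = 277.34 × 288.44m = 79995.9496m. Market value of debt D = 23156.5m × 111.91/100 = 25914.43915m.
Total capital V = 79995.9496 + 25914.43915 = 105910.38875.
Equity: weight = 79995.9496/105910.38875 = 0.7553; cost = 9.4%.
Bonds outstanding: weight = 25914.43915/105910.38875 = 0.2447; after-tax cost = 7.64% × (1 − 31%) = 5.2716%.
WACC = 0.7553 × 9.4000% + 0.2447 × 5.2716% = 8.3899%.

8.39%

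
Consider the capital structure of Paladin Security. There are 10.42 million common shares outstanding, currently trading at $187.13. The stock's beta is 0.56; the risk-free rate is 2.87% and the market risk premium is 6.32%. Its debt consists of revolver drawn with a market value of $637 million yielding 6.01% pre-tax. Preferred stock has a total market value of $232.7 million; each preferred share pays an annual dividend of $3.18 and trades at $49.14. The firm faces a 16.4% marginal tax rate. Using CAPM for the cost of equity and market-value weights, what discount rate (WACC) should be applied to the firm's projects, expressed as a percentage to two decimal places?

6.10%

Cost of equity via CAPM: Re = 2.87% + 0.56 × 6.32% = 6.4092%.
Cost of preferred: Rp = 3.18 / 49.14 = 6.4713%.
Market value of equity E = 187.13 × 10.42m = 1949.8946m.
Total capital V = 1949.8946 + 232.7 + 637 = 2819.5946.
Equity: weight = 1949.8946/2819.5946 = 0.6916; cost = 6.4092%.
Preferred: weight = 232.7/2819.5946 = 0.0825; cost = 6.4713%.
Revolver drawn: weight = 637/2819.5946 = 0.2259; after-tax cost = 6.01% × (1 − 16.4%) = 5.0244%.
WACC = 0.6916 × 6.4092% + 0.0825 × 6.4713% + 0.2259 × 5.0244% = 6.1015%.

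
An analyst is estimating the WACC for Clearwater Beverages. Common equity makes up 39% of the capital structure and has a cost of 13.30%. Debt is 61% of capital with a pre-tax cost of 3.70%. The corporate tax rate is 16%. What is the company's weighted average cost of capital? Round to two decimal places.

After-tax cost of debt = 3.7% × (1 − 16%) = 3.1080%.
WACC = 0.390 × 13.3000% + 0.610 × 3.1080% = 7.0829%.

7.08%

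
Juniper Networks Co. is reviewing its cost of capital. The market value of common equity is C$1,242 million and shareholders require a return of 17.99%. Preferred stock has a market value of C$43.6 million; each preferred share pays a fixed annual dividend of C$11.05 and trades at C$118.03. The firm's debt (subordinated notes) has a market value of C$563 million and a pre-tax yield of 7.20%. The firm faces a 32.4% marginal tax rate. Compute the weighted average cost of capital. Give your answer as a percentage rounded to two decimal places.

13.79%

Cost of preferred: Rp = 11.05 / 118.03 = 9.3620%.
Total capital V = 1242 + 43.6 + 563 = 1848.6.
Equity: weight = 1242/1848.6 = 0.6719; cost = 17.99%.
Preferred: weight = 43.6/1848.6 = 0.0236; cost = 9.362%.
Subordinated notes: weight = 563/1848.6 = 0.3046; after-tax cost = 7.2% × (1 − 32.4%) = 4.8672%.
WACC = 0.6719 × 17.9900% + 0.0236 × 9.3620% + 0.3046 × 4.8672% = 13.7899%.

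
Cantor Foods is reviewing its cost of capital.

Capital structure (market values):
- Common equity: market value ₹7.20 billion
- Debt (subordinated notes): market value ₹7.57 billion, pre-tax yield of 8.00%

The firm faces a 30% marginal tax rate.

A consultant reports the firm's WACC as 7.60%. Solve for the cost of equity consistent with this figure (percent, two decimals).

Total capital V = 7.2 + 7.57 = 14.77.
Equity weight = 7.2/14.77 = 0.4875.
Subordinated notes weight = 7.57/14.77 = 0.5125.
Debt contribution = 0.5125 × 8% × (1 − 30%) = 2.8701%.
Required equity contribution = 7.6% − 2.8701% = 4.7299%.
Re = 4.7299% / 0.4875 = 9.7028%.

9.70%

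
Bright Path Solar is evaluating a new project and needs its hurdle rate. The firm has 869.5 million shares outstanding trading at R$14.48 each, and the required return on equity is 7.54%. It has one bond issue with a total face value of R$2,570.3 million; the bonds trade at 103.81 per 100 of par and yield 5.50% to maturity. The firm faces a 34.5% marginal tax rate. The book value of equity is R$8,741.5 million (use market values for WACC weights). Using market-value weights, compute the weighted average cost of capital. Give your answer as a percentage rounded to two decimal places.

6.85%

Market value of equity E = 14.48 × 869.5m = 12590.36m. Market value of debt D = 2570.3m × 103.81/100 = 2668.22843m.
Total capital V = 12590.36 + 2668.22843 = 15258.58843.
Equity: weight = 12590.36/15258.58843 = 0.8251; cost = 7.54%.
Bonds outstanding: weight = 2668.22843/15258.58843 = 0.1749; after-tax cost = 5.5% × (1 − 34.5%) = 3.6025%.
WACC = 0.8251 × 7.5400% + 0.1749 × 3.6025% = 6.8515%.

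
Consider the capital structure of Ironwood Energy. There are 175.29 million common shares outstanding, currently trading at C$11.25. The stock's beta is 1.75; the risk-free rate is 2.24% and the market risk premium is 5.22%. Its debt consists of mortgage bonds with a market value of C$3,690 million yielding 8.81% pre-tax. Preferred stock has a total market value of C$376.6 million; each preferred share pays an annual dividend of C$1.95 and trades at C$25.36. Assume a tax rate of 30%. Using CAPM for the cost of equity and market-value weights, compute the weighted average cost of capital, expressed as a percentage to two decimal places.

7.96%

Cost of equity via CAPM: Re = 2.24% + 1.75 × 5.22% = 11.3750%.
Cost of preferred: Rp = 1.95 / 25.36 = 7.6893%.
Market value of equity E = 11.25 × 175.29m = 1972.0125m.
Total capital V = 1972.0125 + 376.6 + 3690 = 6038.6125.
Equity: weight = 1972.0125/6038.6125 = 0.3266; cost = 11.375%.
Preferred: weight = 376.6/6038.6125 = 0.0624; cost = 7.6893%.
Mortgage bonds: weight = 3690/6038.6125 = 0.6111; after-tax cost = 8.81% × (1 − 30%) = 6.1670%.
WACC = 0.3266 × 11.3750% + 0.0624 × 7.6893% + 0.6111 × 6.1670% = 7.9627%.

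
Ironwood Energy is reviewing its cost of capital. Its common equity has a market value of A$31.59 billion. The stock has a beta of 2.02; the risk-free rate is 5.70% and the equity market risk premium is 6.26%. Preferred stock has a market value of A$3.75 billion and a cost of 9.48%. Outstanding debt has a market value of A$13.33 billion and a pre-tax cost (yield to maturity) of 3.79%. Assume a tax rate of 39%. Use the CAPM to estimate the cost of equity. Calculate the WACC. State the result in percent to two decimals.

13.27%

Cost of equity via CAPM: Re = 5.7% + 2.02 × 6.26% = 18.3452%.
Total capital V = 31.59 + 3.75 + 13.33 = 48.67.
Equity: weight = 31.59/48.67 = 0.6491; cost = 18.3452%.
Preferred: weight = 3.75/48.67 = 0.0770; cost = 9.48%.
Debt: weight = 13.33/48.67 = 0.2739; after-tax cost = 3.79% × (1 − 39%) = 2.3119%.
WACC = 0.6491 × 18.3452% + 0.0770 × 9.4800% + 0.2739 × 2.3119% = 13.2709%.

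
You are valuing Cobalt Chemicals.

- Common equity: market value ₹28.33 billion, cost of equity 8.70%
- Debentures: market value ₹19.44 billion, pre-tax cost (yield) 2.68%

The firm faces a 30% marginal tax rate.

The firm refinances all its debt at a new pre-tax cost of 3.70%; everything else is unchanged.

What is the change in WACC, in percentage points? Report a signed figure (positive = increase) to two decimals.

+0.29 pp

Current WACC:
Total capital V = 28.33 + 19.44 = 47.77.
Equity: weight = 28.33/47.77 = 0.5931; cost = 8.7%.
Debentures: weight = 19.44/47.77 = 0.4069; after-tax cost = 2.68% × (1 − 30%) = 1.8760%.
WACC = 0.5931 × 8.7000% + 0.4069 × 1.8760% = 5.9230%.
After the change:
Total capital V = 28.33 + 19.44 = 47.77.
Equity: weight = 28.33/47.77 = 0.5931; cost = 8.7%.
Debentures: weight = 19.44/47.77 = 0.4069; after-tax cost = 3.7% × (1 − 30%) = 2.5900%.
WACC = 0.5931 × 8.7000% + 0.4069 × 2.5900% = 6.2135%.
Change in WACC = 6.2135% − 5.9230% = 0.2906 pp.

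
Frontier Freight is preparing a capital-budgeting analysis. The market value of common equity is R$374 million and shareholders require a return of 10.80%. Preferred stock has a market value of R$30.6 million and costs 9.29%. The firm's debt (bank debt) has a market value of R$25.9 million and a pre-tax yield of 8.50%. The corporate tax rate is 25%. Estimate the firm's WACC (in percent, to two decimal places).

Total capital V = 374 + 30.6 + 25.9 = 430.5.
Equity: weight = 374/430.5 = 0.8688; cost = 10.8%.
Preferred: weight = 30.6/430.5 = 0.0711; cost = 9.29%.
Bank debt: weight = 25.9/430.5 = 0.0602; after-tax cost = 8.5% × (1 − 25%) = 6.3750%.
WACC = 0.8688 × 10.8000% + 0.0711 × 9.2900% + 0.0602 × 6.3750% = 10.4264%.

10.43%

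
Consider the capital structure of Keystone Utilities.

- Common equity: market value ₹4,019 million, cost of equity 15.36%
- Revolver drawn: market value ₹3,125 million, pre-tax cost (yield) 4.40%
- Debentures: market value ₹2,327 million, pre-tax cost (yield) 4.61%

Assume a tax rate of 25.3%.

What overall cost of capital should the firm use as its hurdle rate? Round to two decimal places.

Total capital V = 4019 + 3125 + 2327 = 9471.
Equity: weight = 4019/9471 = 0.4243; cost = 15.36%.
Revolver drawn: weight = 3125/9471 = 0.3300; after-tax cost = 4.4% × (1 − 25.3%) = 3.2868%.
Debentures: weight = 2327/9471 = 0.2457; after-tax cost = 4.61% × (1 − 25.3%) = 3.4437%.
WACC = 0.4243 × 15.3600% + 0.3300 × 3.2868% + 0.2457 × 3.4437% = 8.4486%.

8.45%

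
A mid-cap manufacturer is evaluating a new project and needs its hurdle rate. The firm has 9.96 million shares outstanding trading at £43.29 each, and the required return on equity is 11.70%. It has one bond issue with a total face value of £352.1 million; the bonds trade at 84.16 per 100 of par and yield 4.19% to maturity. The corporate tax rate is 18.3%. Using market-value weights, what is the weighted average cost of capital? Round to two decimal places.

8.33%

Market value of equity E = 43.29 × 9.96m = 431.1684m. Market value of debt D = 352.1m × 84.16/100 = 296.32736m.
Total capital V = 431.1684 + 296.32736 = 727.49576.
Equity: weight = 431.1684/727.49576 = 0.5927; cost = 11.7%.
Bonds outstanding: weight = 296.32736/727.49576 = 0.4073; after-tax cost = 4.19% × (1 − 18.3%) = 3.4232%.
WACC = 0.5927 × 11.7000% + 0.4073 × 3.4232% = 8.3287%.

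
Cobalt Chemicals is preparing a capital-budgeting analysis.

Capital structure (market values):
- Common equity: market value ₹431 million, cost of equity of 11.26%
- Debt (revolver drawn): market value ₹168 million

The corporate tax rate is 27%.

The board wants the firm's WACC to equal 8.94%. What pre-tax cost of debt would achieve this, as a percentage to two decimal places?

4.09%

Total capital V = 431 + 168 = 599.
Equity weight = 431/599 = 0.7195.
Revolver drawn weight = 168/599 = 0.2805.
Equity contribution = 0.7195 × 11.26% = 8.1019%.
Remaining for debt = 8.94% − 8.1019% = 0.8381%.
Rd × (1 − 27%) × 0.2805 = 0.8381%  ⇒  Rd = 4.0933%.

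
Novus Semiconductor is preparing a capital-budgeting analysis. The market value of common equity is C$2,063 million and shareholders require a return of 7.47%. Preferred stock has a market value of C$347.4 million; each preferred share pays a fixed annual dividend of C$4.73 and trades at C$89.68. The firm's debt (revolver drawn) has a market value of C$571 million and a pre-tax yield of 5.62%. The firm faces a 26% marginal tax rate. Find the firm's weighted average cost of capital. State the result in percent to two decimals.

Cost of preferred: Rp = 4.73 / 89.68 = 5.2743%.
Total capital V = 2063 + 347.4 + 571 = 2981.4.
Equity: weight = 2063/2981.4 = 0.6920; cost = 7.47%.
Preferred: weight = 347.4/2981.4 = 0.1165; cost = 5.2743%.
Revolver drawn: weight = 571/2981.4 = 0.1915; after-tax cost = 5.62% × (1 − 26%) = 4.1588%.
WACC = 0.6920 × 7.4700% + 0.1165 × 5.2743% + 0.1915 × 4.1588% = 6.5800%.

6.58%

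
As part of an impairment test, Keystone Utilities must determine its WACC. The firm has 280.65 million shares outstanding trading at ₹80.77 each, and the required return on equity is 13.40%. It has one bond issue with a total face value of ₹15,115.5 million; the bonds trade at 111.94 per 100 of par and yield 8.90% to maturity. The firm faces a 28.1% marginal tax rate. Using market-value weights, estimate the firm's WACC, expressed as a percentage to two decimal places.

10.41%

Market value of equity E = 80.77 × 280.65m = 22668.1005m. Market value of debt D = 15115.5m × 111.94/100 = 16920.2907m.
Total capital V = 22668.1005 + 16920.2907 = 39588.3912.
Equity: weight = 22668.1005/39588.3912 = 0.5726; cost = 13.4%.
Bonds outstanding: weight = 16920.2907/39588.3912 = 0.4274; after-tax cost = 8.9% × (1 − 28.1%) = 6.3991%.
WACC = 0.5726 × 13.4000% + 0.4274 × 6.3991% = 10.4078%.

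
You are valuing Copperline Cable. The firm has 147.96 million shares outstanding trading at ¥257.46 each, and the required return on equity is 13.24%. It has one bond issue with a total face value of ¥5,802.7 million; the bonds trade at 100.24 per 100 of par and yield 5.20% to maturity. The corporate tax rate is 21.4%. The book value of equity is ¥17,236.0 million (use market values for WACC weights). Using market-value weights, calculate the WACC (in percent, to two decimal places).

Market value of equity E = 257.46 × 147.96m = 38093.7816m. Market value of debt D = 5802.7m × 100.24/100 = 5816.62648m.
Total capital V = 38093.7816 + 5816.62648 = 43910.40808.
Equity: weight = 38093.7816/43910.40808 = 0.8675; cost = 13.24%.
Bonds outstanding: weight = 5816.62648/43910.40808 = 0.1325; after-tax cost = 5.2% × (1 − 21.4%) = 4.0872%.
WACC = 0.8675 × 13.2400% + 0.1325 × 4.0872% = 12.0276%.

12.03%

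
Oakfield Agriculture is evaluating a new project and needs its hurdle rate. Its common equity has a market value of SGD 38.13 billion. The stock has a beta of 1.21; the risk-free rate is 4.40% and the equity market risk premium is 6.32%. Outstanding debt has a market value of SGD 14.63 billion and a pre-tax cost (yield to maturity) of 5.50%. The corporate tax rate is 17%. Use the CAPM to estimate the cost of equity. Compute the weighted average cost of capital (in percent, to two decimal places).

9.97%

Cost of equity via CAPM: Re = 4.4% + 1.21 × 6.32% = 12.0472%.
Total capital V = 38.13 + 14.63 = 52.76.
Equity: weight = 38.13/52.76 = 0.7227; cost = 12.0472%.
Debt: weight = 14.63/52.76 = 0.2773; after-tax cost = 5.5% × (1 − 17%) = 4.5650%.
WACC = 0.7227 × 12.0472% + 0.2773 × 4.5650% = 9.9724%.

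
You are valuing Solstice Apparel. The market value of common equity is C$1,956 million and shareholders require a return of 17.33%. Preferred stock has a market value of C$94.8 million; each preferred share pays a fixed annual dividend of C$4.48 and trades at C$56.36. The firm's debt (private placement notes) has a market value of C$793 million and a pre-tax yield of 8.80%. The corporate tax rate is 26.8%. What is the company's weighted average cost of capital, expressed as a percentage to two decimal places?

13.98%

Cost of preferred: Rp = 4.48 / 56.36 = 7.9489%.
Total capital V = 1956 + 94.8 + 793 = 2843.8.
Equity: weight = 1956/2843.8 = 0.6878; cost = 17.33%.
Preferred: weight = 94.8/2843.8 = 0.0333; cost = 7.9489%.
Private placement notes: weight = 793/2843.8 = 0.2789; after-tax cost = 8.8% × (1 − 26.8%) = 6.4416%.
WACC = 0.6878 × 17.3300% + 0.0333 × 7.9489% + 0.2789 × 6.4416% = 13.9810%.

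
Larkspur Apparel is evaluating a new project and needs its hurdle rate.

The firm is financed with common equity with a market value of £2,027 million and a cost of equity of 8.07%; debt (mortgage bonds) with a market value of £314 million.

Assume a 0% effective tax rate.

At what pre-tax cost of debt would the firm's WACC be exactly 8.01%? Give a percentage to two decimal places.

Total capital V = 2027 + 314 = 2341.
Equity weight = 2027/2341 = 0.8659.
Mortgage bonds weight = 314/2341 = 0.1341.
Equity contribution = 0.8659 × 8.07% = 6.9876%.
Remaining for debt = 8.01% − 6.9876% = 1.0224%.
Rd × (1 − 0%) × 0.1341 = 1.0224%  ⇒  Rd = 7.6227%.

7.62%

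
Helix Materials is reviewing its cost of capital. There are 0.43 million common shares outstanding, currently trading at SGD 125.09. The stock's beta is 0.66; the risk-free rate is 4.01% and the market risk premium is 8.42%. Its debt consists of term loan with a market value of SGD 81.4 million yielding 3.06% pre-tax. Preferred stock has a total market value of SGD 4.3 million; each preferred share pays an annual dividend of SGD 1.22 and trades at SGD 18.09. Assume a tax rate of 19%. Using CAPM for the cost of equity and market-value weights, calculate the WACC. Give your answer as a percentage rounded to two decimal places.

5.34%

Cost of equity via CAPM: Re = 4.01% + 0.66 × 8.42% = 9.5672%.
Cost of preferred: Rp = 1.22 / 18.09 = 6.7441%.
Market value of equity E = 125.09 × 0.43m = 53.7887m.
Total capital V = 53.7887 + 4.3 + 81.4 = 139.4887.
Equity: weight = 53.7887/139.4887 = 0.3856; cost = 9.5672%.
Preferred: weight = 4.3/139.4887 = 0.0308; cost = 6.7441%.
Term loan: weight = 81.4/139.4887 = 0.5836; after-tax cost = 3.06% × (1 − 19%) = 2.4786%.
WACC = 0.3856 × 9.5672% + 0.0308 × 6.7441% + 0.5836 × 2.4786% = 5.3436%.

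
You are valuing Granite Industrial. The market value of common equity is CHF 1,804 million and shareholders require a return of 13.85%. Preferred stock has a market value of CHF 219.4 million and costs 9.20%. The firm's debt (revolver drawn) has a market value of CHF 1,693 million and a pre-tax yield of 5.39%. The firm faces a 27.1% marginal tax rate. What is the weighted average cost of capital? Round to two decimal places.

Total capital V = 1804 + 219.4 + 1693 = 3716.4.
Equity: weight = 1804/3716.4 = 0.4854; cost = 13.85%.
Preferred: weight = 219.4/3716.4 = 0.0590; cost = 9.2%.
Revolver drawn: weight = 1693/3716.4 = 0.4555; after-tax cost = 5.39% × (1 − 27.1%) = 3.9293%.
WACC = 0.4854 × 13.8500% + 0.0590 × 9.2000% + 0.4555 × 3.9293% = 9.0561%.

9.06%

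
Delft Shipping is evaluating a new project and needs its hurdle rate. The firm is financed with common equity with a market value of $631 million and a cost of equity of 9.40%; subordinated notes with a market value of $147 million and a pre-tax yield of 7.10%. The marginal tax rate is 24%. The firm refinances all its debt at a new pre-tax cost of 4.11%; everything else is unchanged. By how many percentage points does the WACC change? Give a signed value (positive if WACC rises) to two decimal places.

-0.43 pp

Current WACC:
Total capital V = 631 + 147 = 778.
Equity: weight = 631/778 = 0.8111; cost = 9.4%.
Subordinated notes: weight = 147/778 = 0.1889; after-tax cost = 7.1% × (1 − 24%) = 5.3960%.
WACC = 0.8111 × 9.4000% + 0.1889 × 5.3960% = 8.6435%.
After the change:
Total capital V = 631 + 147 = 778.
Equity: weight = 631/778 = 0.8111; cost = 9.4%.
Subordinated notes: weight = 147/778 = 0.1889; after-tax cost = 4.11% × (1 − 24%) = 3.1236%.
WACC = 0.8111 × 9.4000% + 0.1889 × 3.1236% = 8.2141%.
Change in WACC = 8.2141% − 8.6435% = -0.4294 pp.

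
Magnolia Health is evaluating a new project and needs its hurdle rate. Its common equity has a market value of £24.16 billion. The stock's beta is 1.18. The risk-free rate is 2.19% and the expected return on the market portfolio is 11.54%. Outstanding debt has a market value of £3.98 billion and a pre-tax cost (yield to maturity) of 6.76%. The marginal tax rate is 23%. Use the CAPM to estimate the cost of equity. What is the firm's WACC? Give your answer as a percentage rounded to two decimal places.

Market risk premium = 11.54% − 2.19% = 9.35%.
Cost of equity via CAPM: Re = 2.19% + 1.18 × 9.35% = 13.2230%.
Total capital V = 24.16 + 3.98 = 28.14.
Equity: weight = 24.16/28.14 = 0.8586; cost = 13.223%.
Debt: weight = 3.98/28.14 = 0.1414; after-tax cost = 6.76% × (1 − 23%) = 5.2052%.
WACC = 0.8586 × 13.2230% + 0.1414 × 5.2052% = 12.0890%.

12.09%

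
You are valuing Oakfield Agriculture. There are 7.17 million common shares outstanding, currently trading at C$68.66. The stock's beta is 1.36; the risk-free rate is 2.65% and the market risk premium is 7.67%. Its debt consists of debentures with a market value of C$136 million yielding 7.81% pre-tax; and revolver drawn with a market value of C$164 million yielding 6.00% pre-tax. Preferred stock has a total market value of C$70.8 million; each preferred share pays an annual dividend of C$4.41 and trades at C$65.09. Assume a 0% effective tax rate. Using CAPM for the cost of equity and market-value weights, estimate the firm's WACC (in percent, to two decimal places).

Cost of equity via CAPM: Re = 2.65% + 1.36 × 7.67% = 13.0812%.
Cost of preferred: Rp = 4.41 / 65.09 = 6.7752%.
Market value of equity E = 68.66 × 7.17m = 492.2922m.
Total capital V = 492.2922 + 70.8 + 136 + 164 = 863.0922.
Equity: weight = 492.2922/863.0922 = 0.5704; cost = 13.0812%.
Preferred: weight = 70.8/863.0922 = 0.0820; cost = 6.7752%.
Debentures: weight = 136/863.0922 = 0.1576; after-tax cost = 7.81% × (1 − 0%) = 7.8100%.
Revolver drawn: weight = 164/863.0922 = 0.1900; after-tax cost = 6% × (1 − 0%) = 6.0000%.
WACC = 0.5704 × 13.0812% + 0.0820 × 6.7752% + 0.1576 × 7.8100% + 0.1900 × 6.0000% = 10.3878%.

10.39%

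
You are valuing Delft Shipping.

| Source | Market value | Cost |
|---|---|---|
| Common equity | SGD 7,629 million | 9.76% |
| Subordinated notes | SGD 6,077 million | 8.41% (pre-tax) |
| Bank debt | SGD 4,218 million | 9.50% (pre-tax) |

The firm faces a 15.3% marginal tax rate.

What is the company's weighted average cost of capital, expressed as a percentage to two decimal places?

Total capital V = 7629 + 6077 + 4218 = 17924.
Equity: weight = 7629/17924 = 0.4256; cost = 9.76%.
Subordinated notes: weight = 6077/17924 = 0.3390; after-tax cost = 8.41% × (1 − 15.3%) = 7.1233%.
Bank debt: weight = 4218/17924 = 0.2353; after-tax cost = 9.5% × (1 − 15.3%) = 8.0465%.
WACC = 0.4256 × 9.7600% + 0.3390 × 7.1233% + 0.2353 × 8.0465% = 8.4628%.

8.46%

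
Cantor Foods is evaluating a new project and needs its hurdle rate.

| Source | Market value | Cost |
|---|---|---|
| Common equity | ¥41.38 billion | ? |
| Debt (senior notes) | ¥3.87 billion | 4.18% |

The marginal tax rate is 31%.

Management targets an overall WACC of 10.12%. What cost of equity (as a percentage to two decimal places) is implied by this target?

10.80%

Total capital V = 41.38 + 3.87 = 45.25.
Equity weight = 41.38/45.25 = 0.9145.
Senior notes weight = 3.87/45.25 = 0.0855.
Debt contribution = 0.0855 × 4.18% × (1 − 31%) = 0.2467%.
Required equity contribution = 10.12% − 0.2467% = 9.8733%.
Re = 9.8733% / 0.9145 = 10.7967%.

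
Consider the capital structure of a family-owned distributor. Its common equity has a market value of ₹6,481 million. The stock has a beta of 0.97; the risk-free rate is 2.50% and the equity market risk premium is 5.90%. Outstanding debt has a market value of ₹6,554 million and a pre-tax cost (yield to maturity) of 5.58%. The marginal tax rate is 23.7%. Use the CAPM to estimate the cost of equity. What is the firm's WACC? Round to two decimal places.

Cost of equity via CAPM: Re = 2.5% + 0.97 × 5.9% = 8.2230%.
Total capital V = 6481 + 6554 = 13035.
Equity: weight = 6481/13035 = 0.4972; cost = 8.223%.
Debt: weight = 6554/13035 = 0.5028; after-tax cost = 5.58% × (1 − 23.7%) = 4.2575%.
WACC = 0.4972 × 8.2230% + 0.5028 × 4.2575% = 6.2292%.

6.23%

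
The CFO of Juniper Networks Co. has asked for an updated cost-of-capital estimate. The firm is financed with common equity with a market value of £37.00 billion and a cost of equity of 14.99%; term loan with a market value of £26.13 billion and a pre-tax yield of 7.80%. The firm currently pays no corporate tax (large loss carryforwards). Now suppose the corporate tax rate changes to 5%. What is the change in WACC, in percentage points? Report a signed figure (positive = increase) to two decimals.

-0.16 pp

Current WACC:
Total capital V = 37 + 26.13 = 63.13.
Equity: weight = 37/63.13 = 0.5861; cost = 14.99%.
Term loan: weight = 26.13/63.13 = 0.4139; after-tax cost = 7.8% × (1 − 0%) = 7.8000%.
WACC = 0.5861 × 14.9900% + 0.4139 × 7.8000% = 12.0140%.
After the change:
Total capital V = 37 + 26.13 = 63.13.
Equity: weight = 37/63.13 = 0.5861; cost = 14.99%.
Term loan: weight = 26.13/63.13 = 0.4139; after-tax cost = 7.8% × (1 − 5%) = 7.4100%.
WACC = 0.5861 × 14.9900% + 0.4139 × 7.4100% = 11.8526%.
Change in WACC = 11.8526% − 12.0140% = -0.1614 pp.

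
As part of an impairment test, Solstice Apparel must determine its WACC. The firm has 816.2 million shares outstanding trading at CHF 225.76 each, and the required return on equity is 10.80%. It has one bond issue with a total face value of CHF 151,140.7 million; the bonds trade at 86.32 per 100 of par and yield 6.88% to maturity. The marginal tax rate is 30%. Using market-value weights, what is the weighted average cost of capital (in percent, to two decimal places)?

8.32%

Market value of equity E = 225.76 × 816.2m = 184265.312m. Market value of debt D = 151140.7m × 86.32/100 = 130464.65224m.
Total capital V = 184265.312 + 130464.65224 = 314729.96424.
Equity: weight = 184265.312/314729.96424 = 0.5855; cost = 10.8%.
Bonds outstanding: weight = 130464.65224/314729.96424 = 0.4145; after-tax cost = 6.88% × (1 − 30%) = 4.8160%.
WACC = 0.5855 × 10.8000% + 0.4145 × 4.8160% = 8.3195%.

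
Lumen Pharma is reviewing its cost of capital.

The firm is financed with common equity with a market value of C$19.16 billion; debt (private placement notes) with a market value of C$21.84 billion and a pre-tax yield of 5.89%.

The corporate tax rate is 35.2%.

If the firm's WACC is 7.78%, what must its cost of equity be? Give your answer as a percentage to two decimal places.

12.30%

Total capital V = 19.16 + 21.84 = 41.
Equity weight = 19.16/41 = 0.4673.
Private placement notes weight = 21.84/41 = 0.5327.
Debt contribution = 0.5327 × 5.89% × (1 − 35.2%) = 2.0331%.
Required equity contribution = 7.78% − 2.0331% = 5.7469%.
Re = 5.7469% / 0.4673 = 12.2976%.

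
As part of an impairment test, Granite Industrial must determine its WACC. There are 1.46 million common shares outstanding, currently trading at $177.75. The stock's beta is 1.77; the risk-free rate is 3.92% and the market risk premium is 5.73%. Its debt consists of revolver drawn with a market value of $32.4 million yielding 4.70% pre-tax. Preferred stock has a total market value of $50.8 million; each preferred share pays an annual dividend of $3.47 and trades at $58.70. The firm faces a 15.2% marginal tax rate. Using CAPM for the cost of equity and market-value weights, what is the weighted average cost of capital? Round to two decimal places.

Cost of equity via CAPM: Re = 3.92% + 1.77 × 5.73% = 14.0621%.
Cost of preferred: Rp = 3.47 / 58.7 = 5.9114%.
Market value of equity E = 177.75 × 1.46m = 259.515m.
Total capital V = 259.515 + 50.8 + 32.4 = 342.715.
Equity: weight = 259.515/342.715 = 0.7572; cost = 14.0621%.
Preferred: weight = 50.8/342.715 = 0.1482; cost = 5.9114%.
Revolver drawn: weight = 32.4/342.715 = 0.0945; after-tax cost = 4.7% × (1 − 15.2%) = 3.9856%.
WACC = 0.7572 × 14.0621% + 0.1482 × 5.9114% + 0.0945 × 3.9856% = 11.9013%.

11.90%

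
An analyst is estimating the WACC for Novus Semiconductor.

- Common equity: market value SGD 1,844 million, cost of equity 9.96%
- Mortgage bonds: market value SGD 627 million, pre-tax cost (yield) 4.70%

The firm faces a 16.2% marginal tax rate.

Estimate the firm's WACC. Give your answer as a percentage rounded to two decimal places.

Total capital V = 1844 + 627 = 2471.
Equity: weight = 1844/2471 = 0.7463; cost = 9.96%.
Mortgage bonds: weight = 627/2471 = 0.2537; after-tax cost = 4.7% × (1 − 16.2%) = 3.9386%.
WACC = 0.7463 × 9.9600% + 0.2537 × 3.9386% = 8.4321%.

8.43%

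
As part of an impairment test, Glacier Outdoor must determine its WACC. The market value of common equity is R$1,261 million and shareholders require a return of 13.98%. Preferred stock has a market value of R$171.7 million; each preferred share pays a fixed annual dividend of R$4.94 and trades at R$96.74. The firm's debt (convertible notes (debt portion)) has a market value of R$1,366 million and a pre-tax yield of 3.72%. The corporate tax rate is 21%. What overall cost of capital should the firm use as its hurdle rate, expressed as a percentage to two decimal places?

Cost of preferred: Rp = 4.94 / 96.74 = 5.1065%.
Total capital V = 1261 + 171.7 + 1366 = 2798.7.
Equity: weight = 1261/2798.7 = 0.4506; cost = 13.98%.
Preferred: weight = 171.7/2798.7 = 0.0613; cost = 5.1065%.
Convertible notes (debt portion): weight = 1366/2798.7 = 0.4881; after-tax cost = 3.72% × (1 − 21%) = 2.9388%.
WACC = 0.4506 × 13.9800% + 0.0613 × 5.1065% + 0.4881 × 2.9388% = 8.0466%.

8.05%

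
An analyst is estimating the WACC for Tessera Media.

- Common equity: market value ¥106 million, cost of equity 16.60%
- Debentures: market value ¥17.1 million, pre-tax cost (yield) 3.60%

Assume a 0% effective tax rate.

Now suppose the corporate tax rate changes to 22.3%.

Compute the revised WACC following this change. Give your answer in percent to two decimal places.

14.68%

After the change:
Total capital V = 106 + 17.1 = 123.1.
Equity: weight = 106/123.1 = 0.8611; cost = 16.6%.
Debentures: weight = 17.1/123.1 = 0.1389; after-tax cost = 3.6% × (1 − 22.3%) = 2.7972%.
WACC = 0.8611 × 16.6000% + 0.1389 × 2.7972% = 14.6826%.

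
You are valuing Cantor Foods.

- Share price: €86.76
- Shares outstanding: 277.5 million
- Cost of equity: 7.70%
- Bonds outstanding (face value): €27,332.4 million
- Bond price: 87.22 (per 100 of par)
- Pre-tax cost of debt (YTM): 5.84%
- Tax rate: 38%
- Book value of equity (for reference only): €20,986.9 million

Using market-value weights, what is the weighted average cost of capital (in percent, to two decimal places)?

5.67%

Market value of equity E = 86.76 × 277.5m = 24075.9m. Market value of debt D = 27332.4m × 87.22/100 = 23839.31928m.
Total capital V = 24075.9 + 23839.31928 = 47915.21928.
Equity: weight = 24075.9/47915.21928 = 0.5025; cost = 7.7%.
Bonds outstanding: weight = 23839.31928/47915.21928 = 0.4975; after-tax cost = 5.84% × (1 − 38%) = 3.6208%.
WACC = 0.5025 × 7.7000% + 0.4975 × 3.6208% = 5.6705%.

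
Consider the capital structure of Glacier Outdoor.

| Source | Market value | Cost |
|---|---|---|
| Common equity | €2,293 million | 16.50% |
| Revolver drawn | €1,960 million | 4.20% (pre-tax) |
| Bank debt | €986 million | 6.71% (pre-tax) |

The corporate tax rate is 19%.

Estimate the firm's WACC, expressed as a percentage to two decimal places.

Total capital V = 2293 + 1960 + 986 = 5239.
Equity: weight = 2293/5239 = 0.4377; cost = 16.5%.
Revolver drawn: weight = 1960/5239 = 0.3741; after-tax cost = 4.2% × (1 − 19%) = 3.4020%.
Bank debt: weight = 986/5239 = 0.1882; after-tax cost = 6.71% × (1 − 19%) = 5.4351%.
WACC = 0.4377 × 16.5000% + 0.3741 × 3.4020% + 0.1882 × 5.4351% = 9.5174%.

9.52%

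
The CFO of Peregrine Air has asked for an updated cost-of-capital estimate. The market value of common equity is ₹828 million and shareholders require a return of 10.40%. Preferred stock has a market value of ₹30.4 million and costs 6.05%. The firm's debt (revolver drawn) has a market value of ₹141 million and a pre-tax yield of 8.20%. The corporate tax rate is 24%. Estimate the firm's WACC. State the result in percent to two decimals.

Total capital V = 828 + 30.4 + 141 = 999.4.
Equity: weight = 828/999.4 = 0.8285; cost = 10.4%.
Preferred: weight = 30.4/999.4 = 0.0304; cost = 6.05%.
Revolver drawn: weight = 141/999.4 = 0.1411; after-tax cost = 8.2% × (1 − 24%) = 6.2320%.
WACC = 0.8285 × 10.4000% + 0.0304 × 6.0500% + 0.1411 × 6.2320% = 9.6796%.

9.68%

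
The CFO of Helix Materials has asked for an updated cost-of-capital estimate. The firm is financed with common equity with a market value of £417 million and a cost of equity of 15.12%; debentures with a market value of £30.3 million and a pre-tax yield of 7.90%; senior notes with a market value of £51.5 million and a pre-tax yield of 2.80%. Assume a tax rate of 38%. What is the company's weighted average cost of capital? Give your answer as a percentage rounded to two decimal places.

Total capital V = 417 + 30.3 + 51.5 = 498.8.
Equity: weight = 417/498.8 = 0.8360; cost = 15.12%.
Debentures: weight = 30.3/498.8 = 0.0607; after-tax cost = 7.9% × (1 − 38%) = 4.8980%.
Senior notes: weight = 51.5/498.8 = 0.1032; after-tax cost = 2.8% × (1 − 38%) = 1.7360%.
WACC = 0.8360 × 15.1200% + 0.0607 × 4.8980% + 0.1032 × 1.7360% = 13.1172%.

13.12%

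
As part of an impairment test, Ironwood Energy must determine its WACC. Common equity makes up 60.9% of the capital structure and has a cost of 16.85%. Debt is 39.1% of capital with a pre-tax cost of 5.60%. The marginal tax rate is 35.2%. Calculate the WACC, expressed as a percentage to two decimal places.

11.68%

After-tax cost of debt = 5.6% × (1 − 35.2%) = 3.6288%.
WACC = 0.609 × 16.8500% + 0.391 × 3.6288% = 11.6805%.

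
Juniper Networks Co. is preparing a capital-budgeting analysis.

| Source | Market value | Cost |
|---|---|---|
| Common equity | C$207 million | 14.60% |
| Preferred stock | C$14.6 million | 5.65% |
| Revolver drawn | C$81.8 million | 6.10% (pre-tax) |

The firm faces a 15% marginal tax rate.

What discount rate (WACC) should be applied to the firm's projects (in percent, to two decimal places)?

11.63%

Total capital V = 207 + 14.6 + 81.8 = 303.4.
Equity: weight = 207/303.4 = 0.6823; cost = 14.6%.
Preferred: weight = 14.6/303.4 = 0.0481; cost = 5.65%.
Revolver drawn: weight = 81.8/303.4 = 0.2696; after-tax cost = 6.1% × (1 − 15%) = 5.1850%.
WACC = 0.6823 × 14.6000% + 0.0481 × 5.6500% + 0.2696 × 5.1850% = 11.6309%.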